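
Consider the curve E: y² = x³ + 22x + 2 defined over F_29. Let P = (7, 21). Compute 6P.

(13, 22)

Double-and-add on 6 = (110)₂. Start with P = (7, 21) for the leading 1-bit.
double: tangent at (7, 21): λ = (3·7² + 22)/(2·21) ≡ 24/13. 13⁻¹ ≡ 9 (mod 29), so λ ≡ 24·9 ≡ 13.
  x = λ² - 7 - 7 = 169 - 14 ≡ 10; y = λ·(7 - 10) - 21 ≡ 27. → (10, 27)
add P: (10, 27) + (7, 21). λ = (21 - 27)/(7 - 10) ≡ 23/26 mod 29. 26⁻¹ ≡ 19 (mod 29) since 26·19 = 494 ≡ 1, so λ ≡ 2.
  x = λ² - 10 - 7 = 4 - 17 ≡ 16; y = λ·(10 - 16) - 27 ≡ 19. → (16, 19)
double: tangent at (16, 19): λ = (3·16² + 22)/(2·19) ≡ 7/9. 9⁻¹ ≡ 13 (mod 29), so λ ≡ 7·13 ≡ 4.
  x = λ² - 16 - 16 = 16 - 32 ≡ 13; y = λ·(16 - 13) - 19 ≡ 22. → (13, 22)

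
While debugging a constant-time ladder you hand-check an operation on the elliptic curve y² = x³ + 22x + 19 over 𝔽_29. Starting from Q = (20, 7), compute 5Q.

Double-and-add on 5 = (101)₂. Start with Q = (20, 7) for the leading 1-bit.
double: tangent at (20, 7): λ = (3·20² + 22)/(2·7) ≡ 4/14. 14⁻¹ ≡ 27 (mod 29), so λ ≡ 4·27 ≡ 21.
  x = λ² - 20 - 20 = 441 - 40 ≡ 24; y = λ·(20 - 24) - 7 ≡ 25. → (24, 25)
double: tangent at (24, 25): λ = (3·24² + 22)/(2·25) ≡ 10/21. 21⁻¹ ≡ 18 (mod 29) since 21·18 = 378 ≡ 1, so λ ≡ 10·18 ≡ 6.
  x = λ² - 24 - 24 = 36 - 48 ≡ 17; y = λ·(24 - 17) - 25 ≡ 17. → (17, 17)
add Q: (17, 17) + (20, 7). λ = (7 - 17)/(20 - 17) ≡ 19/3 mod 29. 3⁻¹ ≡ 10 (mod 29), so λ ≡ 16.
  x = λ² - 17 - 20 = 256 - 37 ≡ 16; y = λ·(17 - 16) - 17 ≡ 28. → (16, 28)

(16, 28)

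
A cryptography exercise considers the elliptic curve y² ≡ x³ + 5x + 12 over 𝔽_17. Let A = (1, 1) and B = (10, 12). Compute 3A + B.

First 3A:
Repeated addition: build up to 3A.
2A: tangent at (1, 1): λ = (3·1² + 5)/(2·1) ≡ 8/2. 2⁻¹ ≡ 9 (mod 17) since 2·9 = 18 ≡ 1, so λ ≡ 8·9 ≡ 4.
  x = λ² - 1 - 1 = 16 - 2 ≡ 14; y = λ·(1 - 14) - 1 ≡ 15. → (14, 15)
3A: (14, 15) + (1, 1). λ = (1 - 15)/(1 - 14) ≡ 3/4 mod 17. 4⁻¹ ≡ 13 (mod 17) since 4·13 = 52 ≡ 1, so λ ≡ 5.
  x = λ² - 14 - 1 = 25 - 15 ≡ 10; y = λ·(14 - 10) - 15 ≡ 5. → (10, 5)
3A = (10, 5).
Finally 3A + B:
(10, 5) + (10, 12): same x and y₁ ≡ -y₂, so the sum is O.

O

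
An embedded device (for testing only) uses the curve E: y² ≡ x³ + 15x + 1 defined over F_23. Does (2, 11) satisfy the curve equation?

no

y² = 11² ≡ 6; x³ + 15x + 1 = 39 ≡ 16 (mod 23). 6 ≠ 16.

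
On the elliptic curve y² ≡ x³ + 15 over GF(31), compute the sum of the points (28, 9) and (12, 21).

(28, 9) + (12, 21). λ = (21 - 9)/(12 - 28) ≡ 12/15 mod 31. 15⁻¹ ≡ 29 (mod 31) since 15·29 = 435 ≡ 1, so λ ≡ 7.
  x = λ² - 28 - 12 = 49 - 40 ≡ 9; y = λ·(28 - 9) - 9 ≡ 0. → (9, 0)

(9, 0)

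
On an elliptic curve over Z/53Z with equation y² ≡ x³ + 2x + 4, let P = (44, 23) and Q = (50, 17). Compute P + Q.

(44, 23) + (50, 17). λ = (17 - 23)/(50 - 44) ≡ 47/6 mod 53. 6⁻¹ ≡ 9 (mod 53), so λ ≡ 52.
  x = λ² - 44 - 50 = 2704 - 94 ≡ 13; y = λ·(44 - 13) - 23 ≡ 52. → (13, 52)

(13, 52)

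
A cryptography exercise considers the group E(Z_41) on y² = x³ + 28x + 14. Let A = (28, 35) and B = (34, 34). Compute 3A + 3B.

(19, 36)

First 3A:
Repeated addition: build up to 3A.
2A: tangent at (28, 35): λ = (3·28² + 28)/(2·35) ≡ 2/29. 29⁻¹ ≡ 17 (mod 41) since 29·17 = 493 ≡ 1, so λ ≡ 2·17 ≡ 34.
  x = λ² - 28 - 28 = 1156 - 56 ≡ 34; y = λ·(28 - 34) - 35 ≡ 7. → (34, 7)
3A: (34, 7) + (28, 35). λ = (35 - 7)/(28 - 34) ≡ 28/35 mod 41. 35⁻¹ ≡ 34 (mod 41) since 35·34 = 1190 ≡ 1, so λ ≡ 9.
  x = λ² - 34 - 28 = 81 - 62 ≡ 19; y = λ·(34 - 19) - 7 ≡ 5. → (19, 5)
3A = (19, 5).
Next 3B:
Repeated addition: build up to 3B.
2B: tangent at (34, 34): λ = (3·34² + 28)/(2·34) ≡ 11/27. 27⁻¹ ≡ 38 (mod 41), so λ ≡ 11·38 ≡ 8.
  x = λ² - 34 - 34 = 64 - 68 ≡ 37; y = λ·(34 - 37) - 34 ≡ 24. → (37, 24)
3B: (37, 24) + (34, 34). λ = (34 - 24)/(34 - 37) ≡ 10/38 mod 41. 38⁻¹ ≡ 27 (mod 41), so λ ≡ 24.
  x = λ² - 37 - 34 = 576 - 71 ≡ 13; y = λ·(37 - 13) - 24 ≡ 19. → (13, 19)
3B = (13, 19).
Finally 3A + 3B:
(19, 5) + (13, 19). λ = (19 - 5)/(13 - 19) ≡ 14/35 mod 41. 35⁻¹ ≡ 34 (mod 41), so λ ≡ 25.
  x = λ² - 19 - 13 = 625 - 32 ≡ 19; y = λ·(19 - 19) - 5 ≡ 36. → (19, 36)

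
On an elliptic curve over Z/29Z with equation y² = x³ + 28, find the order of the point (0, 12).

2P: tangent at (0, 12): λ = (3·0² + 0)/(2·12) ≡ 0/24. 24⁻¹ ≡ 23 (mod 29), so λ ≡ 0·23 ≡ 0.
  x = λ² - 0 - 0 = 0 - 0 ≡ 0; y = λ·(0 - 0) - 12 ≡ 17. → (0, 17)
3P: (0, 17) + (0, 12): same x and y₁ ≡ -y₂, so the sum is O.
3P = O, so the order is 3.

3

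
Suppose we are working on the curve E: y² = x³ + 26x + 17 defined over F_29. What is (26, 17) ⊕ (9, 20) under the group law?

(14, 15)

(26, 17) + (9, 20). λ = (20 - 17)/(9 - 26) ≡ 3/12 mod 29. 12⁻¹ ≡ 17 (mod 29), so λ ≡ 22.
  x = λ² - 26 - 9 = 484 - 35 ≡ 14; y = λ·(26 - 14) - 17 ≡ 15. → (14, 15)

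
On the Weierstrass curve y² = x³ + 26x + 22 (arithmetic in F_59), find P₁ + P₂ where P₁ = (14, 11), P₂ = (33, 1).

(14, 11) + (33, 1). λ = (1 - 11)/(33 - 14) ≡ 49/19 mod 59. 19⁻¹ ≡ 28 (mod 59) since 19·28 = 532 ≡ 1, so λ ≡ 15.
  x = λ² - 14 - 33 = 225 - 47 ≡ 1; y = λ·(14 - 1) - 11 ≡ 7. → (1, 7)

(1, 7)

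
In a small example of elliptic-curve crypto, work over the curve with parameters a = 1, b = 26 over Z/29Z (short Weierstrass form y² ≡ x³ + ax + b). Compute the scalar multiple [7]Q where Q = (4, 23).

Repeated addition: build up to 7Q.
2Q: tangent at (4, 23): λ = (3·4² + 1)/(2·23) ≡ 20/17. 17⁻¹ ≡ 12 (mod 29), so λ ≡ 20·12 ≡ 8.
  x = λ² - 4 - 4 = 64 - 8 ≡ 27; y = λ·(4 - 27) - 23 ≡ 25. → (27, 25)
3Q: (27, 25) + (4, 23). λ = (23 - 25)/(4 - 27) ≡ 27/6 mod 29. 6⁻¹ ≡ 5 (mod 29), so λ ≡ 19.
  x = λ² - 27 - 4 = 361 - 31 ≡ 11; y = λ·(27 - 11) - 25 ≡ 18. → (11, 18)
4Q: (11, 18) + (4, 23). λ = (23 - 18)/(4 - 11) ≡ 5/22 mod 29. 22⁻¹ ≡ 4 (mod 29), so λ ≡ 20.
  x = λ² - 11 - 4 = 400 - 15 ≡ 8; y = λ·(11 - 8) - 18 ≡ 13. → (8, 13)
5Q: (8, 13) + (4, 23). λ = (23 - 13)/(4 - 8) ≡ 10/25 mod 29. 25⁻¹ ≡ 7 (mod 29), so λ ≡ 12.
  x = λ² - 8 - 4 = 144 - 12 ≡ 16; y = λ·(8 - 16) - 13 ≡ 7. → (16, 7)
6Q: (16, 7) + (4, 23). λ = (23 - 7)/(4 - 16) ≡ 16/17 mod 29. 17⁻¹ ≡ 12 (mod 29) since 17·12 = 204 ≡ 1, so λ ≡ 18.
  x = λ² - 16 - 4 = 324 - 20 ≡ 14; y = λ·(16 - 14) - 7 ≡ 0. → (14, 0)
7Q: (14, 0) + (4, 23). λ = (23 - 0)/(4 - 14) ≡ 23/19 mod 29. 19⁻¹ ≡ 26 (mod 29), so λ ≡ 18.
  x = λ² - 14 - 4 = 324 - 18 ≡ 16; y = λ·(14 - 16) - 0 ≡ 22. → (16, 22)

(16, 22)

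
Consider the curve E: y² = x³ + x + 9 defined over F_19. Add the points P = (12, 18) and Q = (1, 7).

(12, 18) + (1, 7). λ = (7 - 18)/(1 - 12) ≡ 8/8 mod 19. 8⁻¹ ≡ 12 (mod 19) since 8·12 = 96 ≡ 1, so λ ≡ 1.
  x = λ² - 12 - 1 = 1 - 13 ≡ 7; y = λ·(12 - 7) - 18 ≡ 6. → (7, 6)

(7, 6)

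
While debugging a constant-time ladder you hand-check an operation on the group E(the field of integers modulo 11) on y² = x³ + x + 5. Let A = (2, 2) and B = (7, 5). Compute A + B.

(2, 2) + (7, 5). λ = (5 - 2)/(7 - 2) ≡ 3/5 mod 11. 5⁻¹ ≡ 9 (mod 11), so λ ≡ 5.
  x = λ² - 2 - 7 = 25 - 9 ≡ 5; y = λ·(2 - 5) - 2 ≡ 5. → (5, 5)

(5, 5)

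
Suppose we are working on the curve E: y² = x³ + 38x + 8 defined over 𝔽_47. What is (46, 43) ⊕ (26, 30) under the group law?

(46, 43) + (26, 30). λ = (30 - 43)/(26 - 46) ≡ 34/27 mod 47. 27⁻¹ ≡ 7 (mod 47), so λ ≡ 3.
  x = λ² - 46 - 26 = 9 - 72 ≡ 31; y = λ·(46 - 31) - 43 ≡ 2. → (31, 2)

(31, 2)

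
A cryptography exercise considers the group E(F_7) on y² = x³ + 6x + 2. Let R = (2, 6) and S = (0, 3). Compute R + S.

(2, 1)

(2, 6) + (0, 3). λ = (3 - 6)/(0 - 2) ≡ 4/5 mod 7. 5⁻¹ ≡ 3 (mod 7), so λ ≡ 5.
  x = λ² - 2 - 0 = 25 - 2 ≡ 2; y = λ·(2 - 2) - 6 ≡ 1. → (2, 1)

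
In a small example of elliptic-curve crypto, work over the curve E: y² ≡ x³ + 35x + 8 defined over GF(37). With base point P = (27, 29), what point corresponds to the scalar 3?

Repeated addition: build up to 3P.
2P: tangent at (27, 29): λ = (3·27² + 35)/(2·29) ≡ 2/21. 21⁻¹ ≡ 30 (mod 37), so λ ≡ 2·30 ≡ 23.
  x = λ² - 27 - 27 = 529 - 54 ≡ 31; y = λ·(27 - 31) - 29 ≡ 27. → (31, 27)
3P: (31, 27) + (27, 29). λ = (29 - 27)/(27 - 31) ≡ 2/33 mod 37. 33⁻¹ ≡ 9 (mod 37), so λ ≡ 18.
  x = λ² - 31 - 27 = 324 - 58 ≡ 7; y = λ·(31 - 7) - 27 ≡ 35. → (7, 35)

(7, 35)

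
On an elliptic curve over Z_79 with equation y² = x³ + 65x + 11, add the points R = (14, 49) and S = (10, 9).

(76, 42)

(14, 49) + (10, 9). λ = (9 - 49)/(10 - 14) ≡ 39/75 mod 79. 75⁻¹ ≡ 59 (mod 79), so λ ≡ 10.
  x = λ² - 14 - 10 = 100 - 24 ≡ 76; y = λ·(14 - 76) - 49 ≡ 42. → (76, 42)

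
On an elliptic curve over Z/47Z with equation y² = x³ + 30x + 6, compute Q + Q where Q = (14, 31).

tangent at (14, 31): λ = (3·14² + 30)/(2·31) ≡ 7/15. 15⁻¹ ≡ 22 (mod 47), so λ ≡ 7·22 ≡ 13.
  x = λ² - 14 - 14 = 169 - 28 ≡ 0; y = λ·(14 - 0) - 31 ≡ 10. → (0, 10)

(0, 10)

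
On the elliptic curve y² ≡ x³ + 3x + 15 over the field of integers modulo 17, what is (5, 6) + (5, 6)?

tangent at (5, 6): λ = (3·5² + 3)/(2·6) ≡ 10/12. 12⁻¹ ≡ 10 (mod 17) since 12·10 = 120 ≡ 1, so λ ≡ 10·10 ≡ 15.
  x = λ² - 5 - 5 = 225 - 10 ≡ 11; y = λ·(5 - 11) - 6 ≡ 6. → (11, 6)

(11, 6)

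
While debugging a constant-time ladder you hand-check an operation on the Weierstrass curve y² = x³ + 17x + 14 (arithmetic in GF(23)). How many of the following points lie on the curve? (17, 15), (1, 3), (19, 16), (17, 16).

2

(17, 15): 15² ≡ 18, rhs ≡ 18 → on.
(1, 3): 3² ≡ 9, rhs ≡ 9 → on.
(19, 16): 16² ≡ 3, rhs ≡ 20 → off.
(17, 16): 16² ≡ 3, rhs ≡ 18 → off.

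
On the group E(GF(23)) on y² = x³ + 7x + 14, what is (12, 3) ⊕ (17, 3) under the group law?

(12, 3) + (17, 3). λ = (3 - 3)/(17 - 12) ≡ 0/5 mod 23. 5⁻¹ ≡ 14 (mod 23), so λ ≡ 0.
  x = λ² - 12 - 17 = 0 - 29 ≡ 17; y = λ·(12 - 17) - 3 ≡ 20. → (17, 20)

(17, 20)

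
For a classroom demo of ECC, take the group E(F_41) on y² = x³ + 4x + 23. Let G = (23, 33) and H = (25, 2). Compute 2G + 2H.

(36, 40)

First 2G:
Repeated addition: build up to 2G.
2G: tangent at (23, 33): λ = (3·23² + 4)/(2·33) ≡ 33/25. 25⁻¹ ≡ 23 (mod 41) since 25·23 = 575 ≡ 1, so λ ≡ 33·23 ≡ 21.
  x = λ² - 23 - 23 = 441 - 46 ≡ 26; y = λ·(23 - 26) - 33 ≡ 27. → (26, 27)
2G = (26, 27).
Next 2H:
Repeated addition: build up to 2H.
2H: tangent at (25, 2): λ = (3·25² + 4)/(2·2) ≡ 34/4. 4⁻¹ ≡ 31 (mod 41), so λ ≡ 34·31 ≡ 29.
  x = λ² - 25 - 25 = 841 - 50 ≡ 12; y = λ·(25 - 12) - 2 ≡ 6. → (12, 6)
2H = (12, 6).
Finally 2G + 2H:
(26, 27) + (12, 6). λ = (6 - 27)/(12 - 26) ≡ 20/27 mod 41. 27⁻¹ ≡ 38 (mod 41) since 27·38 = 1026 ≡ 1, so λ ≡ 22.
  x = λ² - 26 - 12 = 484 - 38 ≡ 36; y = λ·(26 - 36) - 27 ≡ 40. → (36, 40)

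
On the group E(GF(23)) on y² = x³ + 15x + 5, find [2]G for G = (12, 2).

tangent at (12, 2): λ = (3·12² + 15)/(2·2) ≡ 10/4. 4⁻¹ ≡ 6 (mod 23), so λ ≡ 10·6 ≡ 14.
  x = λ² - 12 - 12 = 196 - 24 ≡ 11; y = λ·(12 - 11) - 2 ≡ 12. → (11, 12)

(11, 12)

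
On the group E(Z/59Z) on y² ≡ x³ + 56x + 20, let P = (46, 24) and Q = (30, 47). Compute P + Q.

(36, 28)

(46, 24) + (30, 47). λ = (47 - 24)/(30 - 46) ≡ 23/43 mod 59. 43⁻¹ ≡ 11 (mod 59), so λ ≡ 17.
  x = λ² - 46 - 30 = 289 - 76 ≡ 36; y = λ·(46 - 36) - 24 ≡ 28. → (36, 28)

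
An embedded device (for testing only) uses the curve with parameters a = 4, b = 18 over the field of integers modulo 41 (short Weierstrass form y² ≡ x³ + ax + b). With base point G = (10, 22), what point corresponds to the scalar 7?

(23, 31)

Double-and-add on 7 = (111)₂. Start with G = (10, 22) for the leading 1-bit.
double: tangent at (10, 22): λ = (3·10² + 4)/(2·22) ≡ 17/3. 3⁻¹ ≡ 14 (mod 41), so λ ≡ 17·14 ≡ 33.
  x = λ² - 10 - 10 = 1089 - 20 ≡ 3; y = λ·(10 - 3) - 22 ≡ 4. → (3, 4)
add G: (3, 4) + (10, 22). λ = (22 - 4)/(10 - 3) ≡ 18/7 mod 41. 7⁻¹ ≡ 6 (mod 41), so λ ≡ 26.
  x = λ² - 3 - 10 = 676 - 13 ≡ 7; y = λ·(3 - 7) - 4 ≡ 15. → (7, 15)
double: tangent at (7, 15): λ = (3·7² + 4)/(2·15) ≡ 28/30. 30⁻¹ ≡ 26 (mod 41), so λ ≡ 28·26 ≡ 31.
  x = λ² - 7 - 7 = 961 - 14 ≡ 4; y = λ·(7 - 4) - 15 ≡ 37. → (4, 37)
add G: (4, 37) + (10, 22). λ = (22 - 37)/(10 - 4) ≡ 26/6 mod 41. 6⁻¹ ≡ 7 (mod 41), so λ ≡ 18.
  x = λ² - 4 - 10 = 324 - 14 ≡ 23; y = λ·(4 - 23) - 37 ≡ 31. → (23, 31)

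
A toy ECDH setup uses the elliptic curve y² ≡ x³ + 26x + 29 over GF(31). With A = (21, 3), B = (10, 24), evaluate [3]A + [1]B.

First 3A:
Repeated addition: build up to 3A.
2A: tangent at (21, 3): λ = (3·21² + 26)/(2·3) ≡ 16/6. 6⁻¹ ≡ 26 (mod 31) since 6·26 = 156 ≡ 1, so λ ≡ 16·26 ≡ 13.
  x = λ² - 21 - 21 = 169 - 42 ≡ 3; y = λ·(21 - 3) - 3 ≡ 14. → (3, 14)
3A: (3, 14) + (21, 3). λ = (3 - 14)/(21 - 3) ≡ 20/18 mod 31. 18⁻¹ ≡ 19 (mod 31), so λ ≡ 8.
  x = λ² - 3 - 21 = 64 - 24 ≡ 9; y = λ·(3 - 9) - 14 ≡ 0. → (9, 0)
3A = (9, 0).
Finally 3A + B:
(9, 0) + (10, 24). λ = (24 - 0)/(10 - 9) ≡ 24/1 mod 31. 1⁻¹ ≡ 1 (mod 31) since 1·1 = 1 ≡ 1, so λ ≡ 24.
  x = λ² - 9 - 10 = 576 - 19 ≡ 30; y = λ·(9 - 30) - 0 ≡ 23. → (30, 23)

(30, 23)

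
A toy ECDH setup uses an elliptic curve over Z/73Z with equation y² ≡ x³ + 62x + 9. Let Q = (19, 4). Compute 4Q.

(13, 47)

Repeated addition: build up to 4Q.
2Q: tangent at (19, 4): λ = (3·19² + 62)/(2·4) ≡ 50/8. 8⁻¹ ≡ 64 (mod 73), so λ ≡ 50·64 ≡ 61.
  x = λ² - 19 - 19 = 3721 - 38 ≡ 33; y = λ·(19 - 33) - 4 ≡ 18. → (33, 18)
3Q: (33, 18) + (19, 4). λ = (4 - 18)/(19 - 33) ≡ 59/59 mod 73. 59⁻¹ ≡ 26 (mod 73), so λ ≡ 1.
  x = λ² - 33 - 19 = 1 - 52 ≡ 22; y = λ·(33 - 22) - 18 ≡ 66. → (22, 66)
4Q: (22, 66) + (19, 4). λ = (4 - 66)/(19 - 22) ≡ 11/70 mod 73. 70⁻¹ ≡ 24 (mod 73) since 70·24 = 1680 ≡ 1, so λ ≡ 45.
  x = λ² - 22 - 19 = 2025 - 41 ≡ 13; y = λ·(22 - 13) - 66 ≡ 47. → (13, 47)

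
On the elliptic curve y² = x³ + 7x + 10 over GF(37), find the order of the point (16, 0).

2

2P: (16, 0) + (16, 0): same x and y₁ ≡ -y₂, so the sum is O.
2P = O, so the order is 2.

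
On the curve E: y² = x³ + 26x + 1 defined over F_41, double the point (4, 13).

tangent at (4, 13): λ = (3·4² + 26)/(2·13) ≡ 33/26. 26⁻¹ ≡ 30 (mod 41), so λ ≡ 33·30 ≡ 6.
  x = λ² - 4 - 4 = 36 - 8 ≡ 28; y = λ·(4 - 28) - 13 ≡ 7. → (28, 7)

(28, 7)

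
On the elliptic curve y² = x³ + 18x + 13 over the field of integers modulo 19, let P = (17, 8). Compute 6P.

Double-and-add on 6 = (110)₂. Start with P = (17, 8) for the leading 1-bit.
double: tangent at (17, 8): λ = (3·17² + 18)/(2·8) ≡ 11/16. 16⁻¹ ≡ 6 (mod 19), so λ ≡ 11·6 ≡ 9.
  x = λ² - 17 - 17 = 81 - 34 ≡ 9; y = λ·(17 - 9) - 8 ≡ 7. → (9, 7)
add P: (9, 7) + (17, 8). λ = (8 - 7)/(17 - 9) ≡ 1/8 mod 19. 8⁻¹ ≡ 12 (mod 19) since 8·12 = 96 ≡ 1, so λ ≡ 12.
  x = λ² - 9 - 17 = 144 - 26 ≡ 4; y = λ·(9 - 4) - 7 ≡ 15. → (4, 15)
double: tangent at (4, 15): λ = (3·4² + 18)/(2·15) ≡ 9/11. 11⁻¹ ≡ 7 (mod 19), so λ ≡ 9·7 ≡ 6.
  x = λ² - 4 - 4 = 36 - 8 ≡ 9; y = λ·(4 - 9) - 15 ≡ 12. → (9, 12)

(9, 12)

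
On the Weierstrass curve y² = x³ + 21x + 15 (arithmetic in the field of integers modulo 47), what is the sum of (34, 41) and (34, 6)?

The two points share x = 34 and their y-coordinates satisfy 41 + 6 ≡ 0 (mod 47), so they are inverses. Their sum is the point at infinity.

O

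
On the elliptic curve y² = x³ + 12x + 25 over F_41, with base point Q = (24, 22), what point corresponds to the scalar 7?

(26, 18)

Double-and-add on 7 = (111)₂. Start with Q = (24, 22) for the leading 1-bit.
double: tangent at (24, 22): λ = (3·24² + 12)/(2·22) ≡ 18/3. 3⁻¹ ≡ 14 (mod 41), so λ ≡ 18·14 ≡ 6.
  x = λ² - 24 - 24 = 36 - 48 ≡ 29; y = λ·(24 - 29) - 22 ≡ 30. → (29, 30)
add Q: (29, 30) + (24, 22). λ = (22 - 30)/(24 - 29) ≡ 33/36 mod 41. 36⁻¹ ≡ 8 (mod 41) since 36·8 = 288 ≡ 1, so λ ≡ 18.
  x = λ² - 29 - 24 = 324 - 53 ≡ 25; y = λ·(29 - 25) - 30 ≡ 1. → (25, 1)
double: tangent at (25, 1): λ = (3·25² + 12)/(2·1) ≡ 1/2. 2⁻¹ ≡ 21 (mod 41) since 2·21 = 42 ≡ 1, so λ ≡ 1·21 ≡ 21.
  x = λ² - 25 - 25 = 441 - 50 ≡ 22; y = λ·(25 - 22) - 1 ≡ 21. → (22, 21)
add Q: (22, 21) + (24, 22). λ = (22 - 21)/(24 - 22) ≡ 1/2 mod 41. 2⁻¹ ≡ 21 (mod 41), so λ ≡ 21.
  x = λ² - 22 - 24 = 441 - 46 ≡ 26; y = λ·(22 - 26) - 21 ≡ 18. → (26, 18)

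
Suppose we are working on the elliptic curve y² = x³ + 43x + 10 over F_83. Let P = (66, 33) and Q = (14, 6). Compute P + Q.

(13, 44)

(66, 33) + (14, 6). λ = (6 - 33)/(14 - 66) ≡ 56/31 mod 83. 31⁻¹ ≡ 75 (mod 83), so λ ≡ 50.
  x = λ² - 66 - 14 = 2500 - 80 ≡ 13; y = λ·(66 - 13) - 33 ≡ 44. → (13, 44)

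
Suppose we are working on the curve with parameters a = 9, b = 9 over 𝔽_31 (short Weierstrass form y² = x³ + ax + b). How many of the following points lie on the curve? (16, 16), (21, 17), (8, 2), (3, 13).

1

(16, 16): 16² ≡ 8, rhs ≡ 2 → off.
(21, 17): 17² ≡ 10, rhs ≡ 4 → off.
(8, 2): 2² ≡ 4, rhs ≡ 4 → on.
(3, 13): 13² ≡ 14, rhs ≡ 1 → off.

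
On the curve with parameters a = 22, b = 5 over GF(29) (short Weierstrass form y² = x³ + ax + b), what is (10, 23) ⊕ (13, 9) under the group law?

(10, 23) + (13, 9). λ = (9 - 23)/(13 - 10) ≡ 15/3 mod 29. 3⁻¹ ≡ 10 (mod 29) since 3·10 = 30 ≡ 1, so λ ≡ 5.
  x = λ² - 10 - 13 = 25 - 23 ≡ 2; y = λ·(10 - 2) - 23 ≡ 17. → (2, 17)

(2, 17)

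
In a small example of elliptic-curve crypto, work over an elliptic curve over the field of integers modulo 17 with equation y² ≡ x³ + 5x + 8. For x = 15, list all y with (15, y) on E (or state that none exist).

none

x³ + 5x + 8 = 3458 ≡ 7 (mod 17).
7 is a non-residue mod 17; no y exists.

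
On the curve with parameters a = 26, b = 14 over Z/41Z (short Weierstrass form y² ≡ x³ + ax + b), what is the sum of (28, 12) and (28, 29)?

The two points share x = 28 and their y-coordinates satisfy 12 + 29 ≡ 0 (mod 41), so they are inverses. Their sum is 𝒪.

O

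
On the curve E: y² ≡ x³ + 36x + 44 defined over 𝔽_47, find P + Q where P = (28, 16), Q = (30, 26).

(14, 7)

(28, 16) + (30, 26). λ = (26 - 16)/(30 - 28) ≡ 10/2 mod 47. 2⁻¹ ≡ 24 (mod 47), so λ ≡ 5.
  x = λ² - 28 - 30 = 25 - 58 ≡ 14; y = λ·(28 - 14) - 16 ≡ 7. → (14, 7)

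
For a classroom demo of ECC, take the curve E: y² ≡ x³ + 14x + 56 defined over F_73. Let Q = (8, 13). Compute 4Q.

(64, 71)

Double-and-add on 4 = (100)₂. Start with Q = (8, 13) for the leading 1-bit.
double: tangent at (8, 13): λ = (3·8² + 14)/(2·13) ≡ 60/26. 26⁻¹ ≡ 59 (mod 73) since 26·59 = 1534 ≡ 1, so λ ≡ 60·59 ≡ 36.
  x = λ² - 8 - 8 = 1296 - 16 ≡ 39; y = λ·(8 - 39) - 13 ≡ 39. → (39, 39)
double: tangent at (39, 39): λ = (3·39² + 14)/(2·39) ≡ 51/5. 5⁻¹ ≡ 44 (mod 73) since 5·44 = 220 ≡ 1, so λ ≡ 51·44 ≡ 54.
  x = λ² - 39 - 39 = 2916 - 78 ≡ 64; y = λ·(39 - 64) - 39 ≡ 71. → (64, 71)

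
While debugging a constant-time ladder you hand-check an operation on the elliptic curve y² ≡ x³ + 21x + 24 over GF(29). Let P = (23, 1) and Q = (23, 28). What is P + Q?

The two points share x = 23 and their y-coordinates satisfy 1 + 28 ≡ 0 (mod 29), so they are inverses. Their sum is O.

O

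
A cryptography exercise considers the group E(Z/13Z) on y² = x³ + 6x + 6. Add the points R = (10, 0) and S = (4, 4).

(10, 0) + (4, 4). λ = (4 - 0)/(4 - 10) ≡ 4/7 mod 13. 7⁻¹ ≡ 2 (mod 13) since 7·2 = 14 ≡ 1, so λ ≡ 8.
  x = λ² - 10 - 4 = 64 - 14 ≡ 11; y = λ·(10 - 11) - 0 ≡ 5. → (11, 5)

(11, 5)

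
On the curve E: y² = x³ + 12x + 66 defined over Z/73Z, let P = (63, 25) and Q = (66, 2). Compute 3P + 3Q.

(11, 19)

First 3P:
Repeated addition: build up to 3P.
2P: tangent at (63, 25): λ = (3·63² + 12)/(2·25) ≡ 20/50. 50⁻¹ ≡ 19 (mod 73) since 50·19 = 950 ≡ 1, so λ ≡ 20·19 ≡ 15.
  x = λ² - 63 - 63 = 225 - 126 ≡ 26; y = λ·(63 - 26) - 25 ≡ 19. → (26, 19)
3P: (26, 19) + (63, 25). λ = (25 - 19)/(63 - 26) ≡ 6/37 mod 73. 37⁻¹ ≡ 2 (mod 73) since 37·2 = 74 ≡ 1, so λ ≡ 12.
  x = λ² - 26 - 63 = 144 - 89 ≡ 55; y = λ·(26 - 55) - 19 ≡ 71. → (55, 71)
3P = (55, 71).
Next 3Q:
Repeated addition: build up to 3Q.
2Q: tangent at (66, 2): λ = (3·66² + 12)/(2·2) ≡ 13/4. 4⁻¹ ≡ 55 (mod 73), so λ ≡ 13·55 ≡ 58.
  x = λ² - 66 - 66 = 3364 - 132 ≡ 20; y = λ·(66 - 20) - 2 ≡ 38. → (20, 38)
3Q: (20, 38) + (66, 2). λ = (2 - 38)/(66 - 20) ≡ 37/46 mod 73. 46⁻¹ ≡ 27 (mod 73) since 46·27 = 1242 ≡ 1, so λ ≡ 50.
  x = λ² - 20 - 66 = 2500 - 86 ≡ 5; y = λ·(20 - 5) - 38 ≡ 55. → (5, 55)
3Q = (5, 55).
Finally 3P + 3Q:
(55, 71) + (5, 55). λ = (55 - 71)/(5 - 55) ≡ 57/23 mod 73. 23⁻¹ ≡ 54 (mod 73), so λ ≡ 12.
  x = λ² - 55 - 5 = 144 - 60 ≡ 11; y = λ·(55 - 11) - 71 ≡ 19. → (11, 19)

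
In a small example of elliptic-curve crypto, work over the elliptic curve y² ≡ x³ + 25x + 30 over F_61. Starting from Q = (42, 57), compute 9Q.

(42, 57)

Double-and-add on 9 = (1001)₂. Start with Q = (42, 57) for the leading 1-bit.
double: tangent at (42, 57): λ = (3·42² + 25)/(2·57) ≡ 10/53. 53⁻¹ ≡ 38 (mod 61), so λ ≡ 10·38 ≡ 14.
  x = λ² - 42 - 42 = 196 - 84 ≡ 51; y = λ·(42 - 51) - 57 ≡ 0. → (51, 0)
double: (51, 0) + (51, 0): same x and y₁ ≡ -y₂, so the sum is 𝒪.
double: 𝒪 + 𝒪 = 𝒪 (identity).
add Q: 𝒪 + (42, 57) = (42, 57) (identity).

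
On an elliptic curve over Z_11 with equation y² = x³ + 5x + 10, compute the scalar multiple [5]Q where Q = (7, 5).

Repeated addition: build up to 5Q.
2Q: tangent at (7, 5): λ = (3·7² + 5)/(2·5) ≡ 9/10. 10⁻¹ ≡ 10 (mod 11) since 10·10 = 100 ≡ 1, so λ ≡ 9·10 ≡ 2.
  x = λ² - 7 - 7 = 4 - 14 ≡ 1; y = λ·(7 - 1) - 5 ≡ 7. → (1, 7)
3Q: (1, 7) + (7, 5). λ = (5 - 7)/(7 - 1) ≡ 9/6 mod 11. 6⁻¹ ≡ 2 (mod 11), so λ ≡ 7.
  x = λ² - 1 - 7 = 49 - 8 ≡ 8; y = λ·(1 - 8) - 7 ≡ 10. → (8, 10)
4Q: (8, 10) + (7, 5). λ = (5 - 10)/(7 - 8) ≡ 6/10 mod 11. 10⁻¹ ≡ 10 (mod 11), so λ ≡ 5.
  x = λ² - 8 - 7 = 25 - 15 ≡ 10; y = λ·(8 - 10) - 10 ≡ 2. → (10, 2)
5Q: (10, 2) + (7, 5). λ = (5 - 2)/(7 - 10) ≡ 3/8 mod 11. 8⁻¹ ≡ 7 (mod 11) since 8·7 = 56 ≡ 1, so λ ≡ 10.
  x = λ² - 10 - 7 = 100 - 17 ≡ 6; y = λ·(10 - 6) - 2 ≡ 5. → (6, 5)

(6, 5)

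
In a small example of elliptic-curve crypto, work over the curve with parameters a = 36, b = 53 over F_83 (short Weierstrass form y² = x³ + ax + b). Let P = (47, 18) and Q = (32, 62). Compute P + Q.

(47, 18) + (32, 62). λ = (62 - 18)/(32 - 47) ≡ 44/68 mod 83. 68⁻¹ ≡ 11 (mod 83), so λ ≡ 69.
  x = λ² - 47 - 32 = 4761 - 79 ≡ 34; y = λ·(47 - 34) - 18 ≡ 49. → (34, 49)

(34, 49)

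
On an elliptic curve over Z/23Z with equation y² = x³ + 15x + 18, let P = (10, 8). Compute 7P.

(9, 13)

Repeated addition: build up to 7P.
2P: tangent at (10, 8): λ = (3·10² + 15)/(2·8) ≡ 16/16. 16⁻¹ ≡ 13 (mod 23) since 16·13 = 208 ≡ 1, so λ ≡ 16·13 ≡ 1.
  x = λ² - 10 - 10 = 1 - 20 ≡ 4; y = λ·(10 - 4) - 8 ≡ 21. → (4, 21)
3P: (4, 21) + (10, 8). λ = (8 - 21)/(10 - 4) ≡ 10/6 mod 23. 6⁻¹ ≡ 4 (mod 23) since 6·4 = 24 ≡ 1, so λ ≡ 17.
  x = λ² - 4 - 10 = 289 - 14 ≡ 22; y = λ·(4 - 22) - 21 ≡ 18. → (22, 18)
4P: (22, 18) + (10, 8). λ = (8 - 18)/(10 - 22) ≡ 13/11 mod 23. 11⁻¹ ≡ 21 (mod 23), so λ ≡ 20.
  x = λ² - 22 - 10 = 400 - 32 ≡ 0; y = λ·(22 - 0) - 18 ≡ 8. → (0, 8)
5P: (0, 8) + (10, 8). λ = (8 - 8)/(10 - 0) ≡ 0/10 mod 23. 10⁻¹ ≡ 7 (mod 23), so λ ≡ 0.
  x = λ² - 0 - 10 = 0 - 10 ≡ 13; y = λ·(0 - 13) - 8 ≡ 15. → (13, 15)
6P: (13, 15) + (10, 8). λ = (8 - 15)/(10 - 13) ≡ 16/20 mod 23. 20⁻¹ ≡ 15 (mod 23) since 20·15 = 300 ≡ 1, so λ ≡ 10.
  x = λ² - 13 - 10 = 100 - 23 ≡ 8; y = λ·(13 - 8) - 15 ≡ 12. → (8, 12)
7P: (8, 12) + (10, 8). λ = (8 - 12)/(10 - 8) ≡ 19/2 mod 23. 2⁻¹ ≡ 12 (mod 23) since 2·12 = 24 ≡ 1, so λ ≡ 21.
  x = λ² - 8 - 10 = 441 - 18 ≡ 9; y = λ·(8 - 9) - 12 ≡ 13. → (9, 13)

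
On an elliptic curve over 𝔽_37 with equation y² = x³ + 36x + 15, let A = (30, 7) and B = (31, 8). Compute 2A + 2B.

First 2A:
Repeated addition: build up to 2A.
2A: tangent at (30, 7): λ = (3·30² + 36)/(2·7) ≡ 35/14. 14⁻¹ ≡ 8 (mod 37), so λ ≡ 35·8 ≡ 21.
  x = λ² - 30 - 30 = 441 - 60 ≡ 11; y = λ·(30 - 11) - 7 ≡ 22. → (11, 22)
2A = (11, 22).
Next 2B:
Repeated addition: build up to 2B.
2B: tangent at (31, 8): λ = (3·31² + 36)/(2·8) ≡ 33/16. 16⁻¹ ≡ 7 (mod 37), so λ ≡ 33·7 ≡ 9.
  x = λ² - 31 - 31 = 81 - 62 ≡ 19; y = λ·(31 - 19) - 8 ≡ 26. → (19, 26)
2B = (19, 26).
Finally 2A + 2B:
(11, 22) + (19, 26). λ = (26 - 22)/(19 - 11) ≡ 4/8 mod 37. 8⁻¹ ≡ 14 (mod 37), so λ ≡ 19.
  x = λ² - 11 - 19 = 361 - 30 ≡ 35; y = λ·(11 - 35) - 22 ≡ 3. → (35, 3)

(35, 3)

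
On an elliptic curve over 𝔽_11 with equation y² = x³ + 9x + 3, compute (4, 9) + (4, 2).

The two points share x = 4 and their y-coordinates satisfy 9 + 2 ≡ 0 (mod 11), so they are inverses. Their sum is 𝒪.

O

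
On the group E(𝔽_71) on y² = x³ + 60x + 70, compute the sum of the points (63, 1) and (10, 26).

(58, 2)

(63, 1) + (10, 26). λ = (26 - 1)/(10 - 63) ≡ 25/18 mod 71. 18⁻¹ ≡ 4 (mod 71) since 18·4 = 72 ≡ 1, so λ ≡ 29.
  x = λ² - 63 - 10 = 841 - 73 ≡ 58; y = λ·(63 - 58) - 1 ≡ 2. → (58, 2)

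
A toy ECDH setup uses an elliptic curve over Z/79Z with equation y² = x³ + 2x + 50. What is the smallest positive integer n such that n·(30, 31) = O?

2P: tangent at (30, 31): λ = (3·30² + 2)/(2·31) ≡ 16/62. 62⁻¹ ≡ 65 (mod 79), so λ ≡ 16·65 ≡ 13.
  x = λ² - 30 - 30 = 169 - 60 ≡ 30; y = λ·(30 - 30) - 31 ≡ 48. → (30, 48)
3P: (30, 48) + (30, 31): same x and y₁ ≡ -y₂, so the sum is O.
3P = O, so the order is 3.

3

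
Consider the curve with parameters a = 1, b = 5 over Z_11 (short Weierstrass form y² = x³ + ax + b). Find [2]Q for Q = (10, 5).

(7, 5)

tangent at (10, 5): λ = (3·10² + 1)/(2·5) ≡ 4/10. 10⁻¹ ≡ 10 (mod 11), so λ ≡ 4·10 ≡ 7.
  x = λ² - 10 - 10 = 49 - 20 ≡ 7; y = λ·(10 - 7) - 5 ≡ 5. → (7, 5)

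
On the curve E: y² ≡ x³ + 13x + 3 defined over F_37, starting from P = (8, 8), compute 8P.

O

Repeated addition: build up to 8P.
2P: tangent at (8, 8): λ = (3·8² + 13)/(2·8) ≡ 20/16. 16⁻¹ ≡ 7 (mod 37) since 16·7 = 112 ≡ 1, so λ ≡ 20·7 ≡ 29.
  x = λ² - 8 - 8 = 841 - 16 ≡ 11; y = λ·(8 - 11) - 8 ≡ 16. → (11, 16)
3P: (11, 16) + (8, 8). λ = (8 - 16)/(8 - 11) ≡ 29/34 mod 37. 34⁻¹ ≡ 12 (mod 37), so λ ≡ 15.
  x = λ² - 11 - 8 = 225 - 19 ≡ 21; y = λ·(11 - 21) - 16 ≡ 19. → (21, 19)
4P: (21, 19) + (8, 8). λ = (8 - 19)/(8 - 21) ≡ 26/24 mod 37. 24⁻¹ ≡ 17 (mod 37) since 24·17 = 408 ≡ 1, so λ ≡ 35.
  x = λ² - 21 - 8 = 1225 - 29 ≡ 12; y = λ·(21 - 12) - 19 ≡ 0. → (12, 0)
5P: (12, 0) + (8, 8). λ = (8 - 0)/(8 - 12) ≡ 8/33 mod 37. 33⁻¹ ≡ 9 (mod 37), so λ ≡ 35.
  x = λ² - 12 - 8 = 1225 - 20 ≡ 21; y = λ·(12 - 21) - 0 ≡ 18. → (21, 18)
6P: (21, 18) + (8, 8). λ = (8 - 18)/(8 - 21) ≡ 27/24 mod 37. 24⁻¹ ≡ 17 (mod 37), so λ ≡ 15.
  x = λ² - 21 - 8 = 225 - 29 ≡ 11; y = λ·(21 - 11) - 18 ≡ 21. → (11, 21)
7P: (11, 21) + (8, 8). λ = (8 - 21)/(8 - 11) ≡ 24/34 mod 37. 34⁻¹ ≡ 12 (mod 37), so λ ≡ 29.
  x = λ² - 11 - 8 = 841 - 19 ≡ 8; y = λ·(11 - 8) - 21 ≡ 29. → (8, 29)
8P: (8, 29) + (8, 8): same x and y₁ ≡ -y₂, so the sum is O.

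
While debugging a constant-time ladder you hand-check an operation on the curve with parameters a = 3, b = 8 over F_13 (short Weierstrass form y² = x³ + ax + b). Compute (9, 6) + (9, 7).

O

The two points share x = 9 and their y-coordinates satisfy 6 + 7 ≡ 0 (mod 13), so they are inverses. Their sum is the point at infinity.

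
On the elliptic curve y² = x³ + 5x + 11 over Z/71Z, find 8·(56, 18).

(21, 17)

Write P = (56, 18).
Repeated addition: build up to 8P.
2P: tangent at (56, 18): λ = (3·56² + 5)/(2·18) ≡ 41/36. 36⁻¹ ≡ 2 (mod 71) since 36·2 = 72 ≡ 1, so λ ≡ 41·2 ≡ 11.
  x = λ² - 56 - 56 = 121 - 112 ≡ 9; y = λ·(56 - 9) - 18 ≡ 2. → (9, 2)
3P: (9, 2) + (56, 18). λ = (18 - 2)/(56 - 9) ≡ 16/47 mod 71. 47⁻¹ ≡ 68 (mod 71), so λ ≡ 23.
  x = λ² - 9 - 56 = 529 - 65 ≡ 38; y = λ·(9 - 38) - 2 ≡ 41. → (38, 41)
4P: (38, 41) + (56, 18). λ = (18 - 41)/(56 - 38) ≡ 48/18 mod 71. 18⁻¹ ≡ 4 (mod 71), so λ ≡ 50.
  x = λ² - 38 - 56 = 2500 - 94 ≡ 63; y = λ·(38 - 63) - 41 ≡ 58. → (63, 58)
5P: (63, 58) + (56, 18). λ = (18 - 58)/(56 - 63) ≡ 31/64 mod 71. 64⁻¹ ≡ 10 (mod 71), so λ ≡ 26.
  x = λ² - 63 - 56 = 676 - 119 ≡ 60; y = λ·(63 - 60) - 58 ≡ 20. → (60, 20)
6P: (60, 20) + (56, 18). λ = (18 - 20)/(56 - 60) ≡ 69/67 mod 71. 67⁻¹ ≡ 53 (mod 71) since 67·53 = 3551 ≡ 1, so λ ≡ 36.
  x = λ² - 60 - 56 = 1296 - 116 ≡ 44; y = λ·(60 - 44) - 20 ≡ 59. → (44, 59)
7P: (44, 59) + (56, 18). λ = (18 - 59)/(56 - 44) ≡ 30/12 mod 71. 12⁻¹ ≡ 6 (mod 71) since 12·6 = 72 ≡ 1, so λ ≡ 38.
  x = λ² - 44 - 56 = 1444 - 100 ≡ 66; y = λ·(44 - 66) - 59 ≡ 28. → (66, 28)
8P: (66, 28) + (56, 18). λ = (18 - 28)/(56 - 66) ≡ 61/61 mod 71. 61⁻¹ ≡ 7 (mod 71) since 61·7 = 427 ≡ 1, so λ ≡ 1.
  x = λ² - 66 - 56 = 1 - 122 ≡ 21; y = λ·(66 - 21) - 28 ≡ 17. → (21, 17)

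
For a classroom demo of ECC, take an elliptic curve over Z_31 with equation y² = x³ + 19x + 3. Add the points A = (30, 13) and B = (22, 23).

(30, 13) + (22, 23). λ = (23 - 13)/(22 - 30) ≡ 10/23 mod 31. 23⁻¹ ≡ 27 (mod 31), so λ ≡ 22.
  x = λ² - 30 - 22 = 484 - 52 ≡ 29; y = λ·(30 - 29) - 13 ≡ 9. → (29, 9)

(29, 9)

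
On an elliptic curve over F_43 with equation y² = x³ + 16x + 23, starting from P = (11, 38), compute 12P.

Repeated addition: build up to 12P.
2P: tangent at (11, 38): λ = (3·11² + 16)/(2·38) ≡ 35/33. 33⁻¹ ≡ 30 (mod 43) since 33·30 = 990 ≡ 1, so λ ≡ 35·30 ≡ 18.
  x = λ² - 11 - 11 = 324 - 22 ≡ 1; y = λ·(11 - 1) - 38 ≡ 13. → (1, 13)
3P: (1, 13) + (11, 38). λ = (38 - 13)/(11 - 1) ≡ 25/10 mod 43. 10⁻¹ ≡ 13 (mod 43) since 10·13 = 130 ≡ 1, so λ ≡ 24.
  x = λ² - 1 - 11 = 576 - 12 ≡ 5; y = λ·(1 - 5) - 13 ≡ 20. → (5, 20)
4P: (5, 20) + (11, 38). λ = (38 - 20)/(11 - 5) ≡ 18/6 mod 43. 6⁻¹ ≡ 36 (mod 43), so λ ≡ 3.
  x = λ² - 5 - 11 = 9 - 16 ≡ 36; y = λ·(5 - 36) - 20 ≡ 16. → (36, 16)
5P: (36, 16) + (11, 38). λ = (38 - 16)/(11 - 36) ≡ 22/18 mod 43. 18⁻¹ ≡ 12 (mod 43), so λ ≡ 6.
  x = λ² - 36 - 11 = 36 - 47 ≡ 32; y = λ·(36 - 32) - 16 ≡ 8. → (32, 8)
6P: (32, 8) + (11, 38). λ = (38 - 8)/(11 - 32) ≡ 30/22 mod 43. 22⁻¹ ≡ 2 (mod 43) since 22·2 = 44 ≡ 1, so λ ≡ 17.
  x = λ² - 32 - 11 = 289 - 43 ≡ 31; y = λ·(32 - 31) - 8 ≡ 9. → (31, 9)
7P: (31, 9) + (11, 38). λ = (38 - 9)/(11 - 31) ≡ 29/23 mod 43. 23⁻¹ ≡ 15 (mod 43), so λ ≡ 5.
  x = λ² - 31 - 11 = 25 - 42 ≡ 26; y = λ·(31 - 26) - 9 ≡ 16. → (26, 16)
8P: (26, 16) + (11, 38). λ = (38 - 16)/(11 - 26) ≡ 22/28 mod 43. 28⁻¹ ≡ 20 (mod 43), so λ ≡ 10.
  x = λ² - 26 - 11 = 100 - 37 ≡ 20; y = λ·(26 - 20) - 16 ≡ 1. → (20, 1)
9P: (20, 1) + (11, 38). λ = (38 - 1)/(11 - 20) ≡ 37/34 mod 43. 34⁻¹ ≡ 19 (mod 43), so λ ≡ 15.
  x = λ² - 20 - 11 = 225 - 31 ≡ 22; y = λ·(20 - 22) - 1 ≡ 12. → (22, 12)
10P: (22, 12) + (11, 38). λ = (38 - 12)/(11 - 22) ≡ 26/32 mod 43. 32⁻¹ ≡ 39 (mod 43), so λ ≡ 25.
  x = λ² - 22 - 11 = 625 - 33 ≡ 33; y = λ·(22 - 33) - 12 ≡ 14. → (33, 14)
11P: (33, 14) + (11, 38). λ = (38 - 14)/(11 - 33) ≡ 24/21 mod 43. 21⁻¹ ≡ 41 (mod 43) since 21·41 = 861 ≡ 1, so λ ≡ 38.
  x = λ² - 33 - 11 = 1444 - 44 ≡ 24; y = λ·(33 - 24) - 14 ≡ 27. → (24, 27)
12P: (24, 27) + (11, 38). λ = (38 - 27)/(11 - 24) ≡ 11/30 mod 43. 30⁻¹ ≡ 33 (mod 43) since 30·33 = 990 ≡ 1, so λ ≡ 19.
  x = λ² - 24 - 11 = 361 - 35 ≡ 25; y = λ·(24 - 25) - 27 ≡ 40. → (25, 40)

(25, 40)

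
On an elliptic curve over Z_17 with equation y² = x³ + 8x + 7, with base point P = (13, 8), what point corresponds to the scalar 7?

Repeated addition: build up to 7P.
2P: tangent at (13, 8): λ = (3·13² + 8)/(2·8) ≡ 5/16. 16⁻¹ ≡ 16 (mod 17) since 16·16 = 256 ≡ 1, so λ ≡ 5·16 ≡ 12.
  x = λ² - 13 - 13 = 144 - 26 ≡ 16; y = λ·(13 - 16) - 8 ≡ 7. → (16, 7)
3P: (16, 7) + (13, 8). λ = (8 - 7)/(13 - 16) ≡ 1/14 mod 17. 14⁻¹ ≡ 11 (mod 17), so λ ≡ 11.
  x = λ² - 16 - 13 = 121 - 29 ≡ 7; y = λ·(16 - 7) - 7 ≡ 7. → (7, 7)
4P: (7, 7) + (13, 8). λ = (8 - 7)/(13 - 7) ≡ 1/6 mod 17. 6⁻¹ ≡ 3 (mod 17), so λ ≡ 3.
  x = λ² - 7 - 13 = 9 - 20 ≡ 6; y = λ·(7 - 6) - 7 ≡ 13. → (6, 13)
5P: (6, 13) + (13, 8). λ = (8 - 13)/(13 - 6) ≡ 12/7 mod 17. 7⁻¹ ≡ 5 (mod 17), so λ ≡ 9.
  x = λ² - 6 - 13 = 81 - 19 ≡ 11; y = λ·(6 - 11) - 13 ≡ 10. → (11, 10)
6P: (11, 10) + (13, 8). λ = (8 - 10)/(13 - 11) ≡ 15/2 mod 17. 2⁻¹ ≡ 9 (mod 17), so λ ≡ 16.
  x = λ² - 11 - 13 = 256 - 24 ≡ 11; y = λ·(11 - 11) - 10 ≡ 7. → (11, 7)
7P: (11, 7) + (13, 8). λ = (8 - 7)/(13 - 11) ≡ 1/2 mod 17. 2⁻¹ ≡ 9 (mod 17), so λ ≡ 9.
  x = λ² - 11 - 13 = 81 - 24 ≡ 6; y = λ·(11 - 6) - 7 ≡ 4. → (6, 4)

(6, 4)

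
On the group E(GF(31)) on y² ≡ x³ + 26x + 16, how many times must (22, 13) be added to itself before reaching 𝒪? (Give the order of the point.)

3

2P: tangent at (22, 13): λ = (3·22² + 26)/(2·13) ≡ 21/26. 26⁻¹ ≡ 6 (mod 31) since 26·6 = 156 ≡ 1, so λ ≡ 21·6 ≡ 2.
  x = λ² - 22 - 22 = 4 - 44 ≡ 22; y = λ·(22 - 22) - 13 ≡ 18. → (22, 18)
3P: (22, 18) + (22, 13): same x and y₁ ≡ -y₂, so the sum is 𝒪.
3P = 𝒪, so the order is 3.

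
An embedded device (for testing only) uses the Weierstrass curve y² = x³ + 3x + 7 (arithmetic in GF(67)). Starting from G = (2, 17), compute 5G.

(4, 4)

Double-and-add on 5 = (101)₂. Start with G = (2, 17) for the leading 1-bit.
double: tangent at (2, 17): λ = (3·2² + 3)/(2·17) ≡ 15/34. 34⁻¹ ≡ 2 (mod 67) since 34·2 = 68 ≡ 1, so λ ≡ 15·2 ≡ 30.
  x = λ² - 2 - 2 = 900 - 4 ≡ 25; y = λ·(2 - 25) - 17 ≡ 30. → (25, 30)
double: tangent at (25, 30): λ = (3·25² + 3)/(2·30) ≡ 2/60. 60⁻¹ ≡ 19 (mod 67), so λ ≡ 2·19 ≡ 38.
  x = λ² - 25 - 25 = 1444 - 50 ≡ 54; y = λ·(25 - 54) - 30 ≡ 7. → (54, 7)
add G: (54, 7) + (2, 17). λ = (17 - 7)/(2 - 54) ≡ 10/15 mod 67. 15⁻¹ ≡ 9 (mod 67), so λ ≡ 23.
  x = λ² - 54 - 2 = 529 - 56 ≡ 4; y = λ·(54 - 4) - 7 ≡ 4. → (4, 4)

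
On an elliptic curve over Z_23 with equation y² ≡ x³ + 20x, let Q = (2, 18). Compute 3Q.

(16, 0)

Repeated addition: build up to 3Q.
2Q: tangent at (2, 18): λ = (3·2² + 20)/(2·18) ≡ 9/13. 13⁻¹ ≡ 16 (mod 23), so λ ≡ 9·16 ≡ 6.
  x = λ² - 2 - 2 = 36 - 4 ≡ 9; y = λ·(2 - 9) - 18 ≡ 9. → (9, 9)
3Q: (9, 9) + (2, 18). λ = (18 - 9)/(2 - 9) ≡ 9/16 mod 23. 16⁻¹ ≡ 13 (mod 23) since 16·13 = 208 ≡ 1, so λ ≡ 2.
  x = λ² - 9 - 2 = 4 - 11 ≡ 16; y = λ·(9 - 16) - 9 ≡ 0. → (16, 0)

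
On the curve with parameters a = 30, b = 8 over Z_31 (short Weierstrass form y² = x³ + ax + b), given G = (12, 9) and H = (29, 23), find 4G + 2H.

First 4G:
Double-and-add on 4 = (100)₂. Start with G = (12, 9) for the leading 1-bit.
double: tangent at (12, 9): λ = (3·12² + 30)/(2·9) ≡ 28/18. 18⁻¹ ≡ 19 (mod 31), so λ ≡ 28·19 ≡ 5.
  x = λ² - 12 - 12 = 25 - 24 ≡ 1; y = λ·(12 - 1) - 9 ≡ 15. → (1, 15)
double: tangent at (1, 15): λ = (3·1² + 30)/(2·15) ≡ 2/30. 30⁻¹ ≡ 30 (mod 31) since 30·30 = 900 ≡ 1, so λ ≡ 2·30 ≡ 29.
  x = λ² - 1 - 1 = 841 - 2 ≡ 2; y = λ·(1 - 2) - 15 ≡ 18. → (2, 18)
4G = (2, 18).
Next 2H:
Repeated addition: build up to 2H.
2H: tangent at (29, 23): λ = (3·29² + 30)/(2·23) ≡ 11/15. 15⁻¹ ≡ 29 (mod 31), so λ ≡ 11·29 ≡ 9.
  x = λ² - 29 - 29 = 81 - 58 ≡ 23; y = λ·(29 - 23) - 23 ≡ 0. → (23, 0)
2H = (23, 0).
Finally 4G + 2H:
(2, 18) + (23, 0). λ = (0 - 18)/(23 - 2) ≡ 13/21 mod 31. 21⁻¹ ≡ 3 (mod 31), so λ ≡ 8.
  x = λ² - 2 - 23 = 64 - 25 ≡ 8; y = λ·(2 - 8) - 18 ≡ 27. → (8, 27)

(8, 27)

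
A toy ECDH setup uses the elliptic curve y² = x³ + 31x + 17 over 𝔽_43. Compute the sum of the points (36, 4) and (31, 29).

(36, 4) + (31, 29). λ = (29 - 4)/(31 - 36) ≡ 25/38 mod 43. 38⁻¹ ≡ 17 (mod 43), so λ ≡ 38.
  x = λ² - 36 - 31 = 1444 - 67 ≡ 1; y = λ·(36 - 1) - 4 ≡ 36. → (1, 36)

(1, 36)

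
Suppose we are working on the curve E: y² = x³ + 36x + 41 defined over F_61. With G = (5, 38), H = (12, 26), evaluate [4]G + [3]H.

(54, 19)

First 4G:
Repeated addition: build up to 4G.
2G: tangent at (5, 38): λ = (3·5² + 36)/(2·38) ≡ 50/15. 15⁻¹ ≡ 57 (mod 61) since 15·57 = 855 ≡ 1, so λ ≡ 50·57 ≡ 44.
  x = λ² - 5 - 5 = 1936 - 10 ≡ 35; y = λ·(5 - 35) - 38 ≡ 45. → (35, 45)
3G: (35, 45) + (5, 38). λ = (38 - 45)/(5 - 35) ≡ 54/31 mod 61. 31⁻¹ ≡ 2 (mod 61), so λ ≡ 47.
  x = λ² - 35 - 5 = 2209 - 40 ≡ 34; y = λ·(35 - 34) - 45 ≡ 2. → (34, 2)
4G: (34, 2) + (5, 38). λ = (38 - 2)/(5 - 34) ≡ 36/32 mod 61. 32⁻¹ ≡ 21 (mod 61), so λ ≡ 24.
  x = λ² - 34 - 5 = 576 - 39 ≡ 49; y = λ·(34 - 49) - 2 ≡ 4. → (49, 4)
4G = (49, 4).
Next 3H:
Repeated addition: build up to 3H.
2H: tangent at (12, 26): λ = (3·12² + 36)/(2·26) ≡ 41/52. 52⁻¹ ≡ 27 (mod 61), so λ ≡ 41·27 ≡ 9.
  x = λ² - 12 - 12 = 81 - 24 ≡ 57; y = λ·(12 - 57) - 26 ≡ 57. → (57, 57)
3H: (57, 57) + (12, 26). λ = (26 - 57)/(12 - 57) ≡ 30/16 mod 61. 16⁻¹ ≡ 42 (mod 61), so λ ≡ 40.
  x = λ² - 57 - 12 = 1600 - 69 ≡ 6; y = λ·(57 - 6) - 57 ≡ 31. → (6, 31)
3H = (6, 31).
Finally 4G + 3H:
(49, 4) + (6, 31). λ = (31 - 4)/(6 - 49) ≡ 27/18 mod 61. 18⁻¹ ≡ 17 (mod 61) since 18·17 = 306 ≡ 1, so λ ≡ 32.
  x = λ² - 49 - 6 = 1024 - 55 ≡ 54; y = λ·(49 - 54) - 4 ≡ 19. → (54, 19)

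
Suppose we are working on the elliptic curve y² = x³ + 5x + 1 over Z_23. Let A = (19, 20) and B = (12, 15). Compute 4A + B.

(15, 22)

First 4A:
Double-and-add on 4 = (100)₂. Start with A = (19, 20) for the leading 1-bit.
double: tangent at (19, 20): λ = (3·19² + 5)/(2·20) ≡ 7/17. 17⁻¹ ≡ 19 (mod 23), so λ ≡ 7·19 ≡ 18.
  x = λ² - 19 - 19 = 324 - 38 ≡ 10; y = λ·(19 - 10) - 20 ≡ 4. → (10, 4)
double: tangent at (10, 4): λ = (3·10² + 5)/(2·4) ≡ 6/8. 8⁻¹ ≡ 3 (mod 23), so λ ≡ 6·3 ≡ 18.
  x = λ² - 10 - 10 = 324 - 20 ≡ 5; y = λ·(10 - 5) - 4 ≡ 17. → (5, 17)
4A = (5, 17).
Finally 4A + B:
(5, 17) + (12, 15). λ = (15 - 17)/(12 - 5) ≡ 21/7 mod 23. 7⁻¹ ≡ 10 (mod 23) since 7·10 = 70 ≡ 1, so λ ≡ 3.
  x = λ² - 5 - 12 = 9 - 17 ≡ 15; y = λ·(5 - 15) - 17 ≡ 22. → (15, 22)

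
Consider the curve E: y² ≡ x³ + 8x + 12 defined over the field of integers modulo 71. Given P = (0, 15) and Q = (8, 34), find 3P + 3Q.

First 3P:
Repeated addition: build up to 3P.
2P: tangent at (0, 15): λ = (3·0² + 8)/(2·15) ≡ 8/30. 30⁻¹ ≡ 45 (mod 71), so λ ≡ 8·45 ≡ 5.
  x = λ² - 0 - 0 = 25 - 0 ≡ 25; y = λ·(0 - 25) - 15 ≡ 2. → (25, 2)
3P: (25, 2) + (0, 15). λ = (15 - 2)/(0 - 25) ≡ 13/46 mod 71. 46⁻¹ ≡ 17 (mod 71), so λ ≡ 8.
  x = λ² - 25 - 0 = 64 - 25 ≡ 39; y = λ·(25 - 39) - 2 ≡ 28. → (39, 28)
3P = (39, 28).
Next 3Q:
Repeated addition: build up to 3Q.
2Q: tangent at (8, 34): λ = (3·8² + 8)/(2·34) ≡ 58/68. 68⁻¹ ≡ 47 (mod 71) since 68·47 = 3196 ≡ 1, so λ ≡ 58·47 ≡ 28.
  x = λ² - 8 - 8 = 784 - 16 ≡ 58; y = λ·(8 - 58) - 34 ≡ 57. → (58, 57)
3Q: (58, 57) + (8, 34). λ = (34 - 57)/(8 - 58) ≡ 48/21 mod 71. 21⁻¹ ≡ 44 (mod 71), so λ ≡ 53.
  x = λ² - 58 - 8 = 2809 - 66 ≡ 45; y = λ·(58 - 45) - 57 ≡ 64. → (45, 64)
3Q = (45, 64).
Finally 3P + 3Q:
(39, 28) + (45, 64). λ = (64 - 28)/(45 - 39) ≡ 36/6 mod 71. 6⁻¹ ≡ 12 (mod 71) since 6·12 = 72 ≡ 1, so λ ≡ 6.
  x = λ² - 39 - 45 = 36 - 84 ≡ 23; y = λ·(39 - 23) - 28 ≡ 68. → (23, 68)

(23, 68)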